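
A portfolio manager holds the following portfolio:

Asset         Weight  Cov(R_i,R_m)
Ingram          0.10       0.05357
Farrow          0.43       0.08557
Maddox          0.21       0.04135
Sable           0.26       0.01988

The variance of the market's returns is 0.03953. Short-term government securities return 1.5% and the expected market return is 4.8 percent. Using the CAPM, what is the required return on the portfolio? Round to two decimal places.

6.18%

β_Ingram = 0.05357 / 0.03953 = 1.3552
β_Farrow = 0.08557 / 0.03953 = 2.1647
β_Maddox = 0.04135 / 0.03953 = 1.0460
β_Sable = 0.01988 / 0.03953 = 0.5029
β_P = Σ w_i β_i = 0.10×1.3552 + 0.43×2.1647 + 0.21×1.0460 + 0.26×0.5029 = 1.4168
MRP = 4.8% − 1.5% = 3.30%
E(R_P) = R_f + β_P × MRP = 1.5% + 1.4168 × 3.3% = 6.18%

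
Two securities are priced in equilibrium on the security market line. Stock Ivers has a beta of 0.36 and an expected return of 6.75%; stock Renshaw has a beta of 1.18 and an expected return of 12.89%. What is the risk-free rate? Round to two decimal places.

Both satisfy E(R) = R_f + β·MRP, so the slope of the SML is
MRP = (12.89% − 6.75%) / (1.18 − 0.36) = 6.14% / 0.82 = 7.4878%
R_f = E(R_Ivers) − β_Ivers·MRP = 6.75% − 0.36 × 7.4878% = 4.0544%

4.05%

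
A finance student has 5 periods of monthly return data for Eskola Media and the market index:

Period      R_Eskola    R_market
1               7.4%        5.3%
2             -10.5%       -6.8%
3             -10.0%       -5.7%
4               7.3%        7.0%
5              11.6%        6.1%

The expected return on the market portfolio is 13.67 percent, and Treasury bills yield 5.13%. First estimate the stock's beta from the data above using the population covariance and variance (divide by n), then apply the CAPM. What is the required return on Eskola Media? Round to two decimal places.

Mean R_i = (7.4 − 10.5 − 10.0 + 7.3 + 11.6) / 5 = 1.1600%
Mean R_m = (5.3 − 6.8 − 5.7 + 7.0 + 6.1) / 5 = 1.1800%
Σ(R_i − R̄_i)(R_m − R̄_m) = 282.6360  ⇒  Cov = 282.6360 / 5 = 56.5272
Σ(R_m − R̄_m)² = 186.0680  ⇒  Var(R_m) = 186.0680 / 5 = 37.2136
β = Cov / Var(R_m) = 56.5272 / 37.2136 = 1.5190
MRP = 13.67% − 5.13% = 8.54%
E(R) = R_f + β × MRP = 5.13% + 1.5190 × 8.54% = 18.10%

18.10%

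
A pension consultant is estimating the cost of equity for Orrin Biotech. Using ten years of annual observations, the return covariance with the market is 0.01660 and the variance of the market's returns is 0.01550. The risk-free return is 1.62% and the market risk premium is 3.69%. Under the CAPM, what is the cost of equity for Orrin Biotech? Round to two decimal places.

5.57%

β = Cov(R_i, R_m) / Var(R_m) = 0.01660 / 0.01550 = 1.0710
E(R) = R_f + β × MRP = 1.62% + 1.0710 × 3.69% = 5.57%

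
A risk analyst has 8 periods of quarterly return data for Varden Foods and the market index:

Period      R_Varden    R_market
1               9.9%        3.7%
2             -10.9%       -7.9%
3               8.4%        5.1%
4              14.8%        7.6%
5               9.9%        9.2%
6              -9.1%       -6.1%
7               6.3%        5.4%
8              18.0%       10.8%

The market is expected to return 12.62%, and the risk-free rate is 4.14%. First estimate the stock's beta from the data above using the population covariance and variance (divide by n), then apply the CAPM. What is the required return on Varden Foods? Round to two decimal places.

Mean R_i = (9.9 − 10.9 + 8.4 + 14.8 + 9.9 − 9.1 + 6.3 + 18.0) / 8 = 5.9125%
Mean R_m = (3.7 − 7.9 + 5.1 + 7.6 + 9.2 − 6.1 + 5.4 + 10.8) / 8 = 3.4750%
Σ(R_i − R̄_i)(R_m − R̄_m) = 488.7025  ⇒  Cov = 488.7025 / 8 = 61.0878
Σ(R_m − R̄_m)² = 330.9150  ⇒  Var(R_m) = 330.9150 / 8 = 41.3644
β = Cov / Var(R_m) = 61.0878 / 41.3644 = 1.4768
MRP = 12.62% − 4.14% = 8.48%
E(R) = R_f + β × MRP = 4.14% + 1.4768 × 8.48% = 16.66%

16.66%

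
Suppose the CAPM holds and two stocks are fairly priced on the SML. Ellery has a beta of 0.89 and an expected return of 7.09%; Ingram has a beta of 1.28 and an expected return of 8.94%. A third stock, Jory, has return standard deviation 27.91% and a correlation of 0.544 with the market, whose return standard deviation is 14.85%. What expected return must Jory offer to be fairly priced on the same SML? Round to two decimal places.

7.72%

MRP = (8.94% − 7.09%) / (1.28 − 0.89) = 4.7436%
R_f = 7.09% − 0.89 × 4.7436% = 2.8682%
β_Jory = ρ·σ_i/σ_m = 0.544 × 27.91 / 14.85 = 1.0224
E(R_Jory) = R_f + β × MRP = 2.8682% + 1.0224 × 4.7436% = 7.72%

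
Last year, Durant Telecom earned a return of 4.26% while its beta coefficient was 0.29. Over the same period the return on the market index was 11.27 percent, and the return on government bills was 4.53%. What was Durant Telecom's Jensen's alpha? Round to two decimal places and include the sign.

-2.22%

Market excess return = 11.27% − 4.53% = 6.74%
CAPM benchmark = R_f + β(R_m − R_f) = 4.53% + 0.29 × 6.74% = 6.4846%
α = actual − benchmark = 4.26% − 6.4846% = -2.22%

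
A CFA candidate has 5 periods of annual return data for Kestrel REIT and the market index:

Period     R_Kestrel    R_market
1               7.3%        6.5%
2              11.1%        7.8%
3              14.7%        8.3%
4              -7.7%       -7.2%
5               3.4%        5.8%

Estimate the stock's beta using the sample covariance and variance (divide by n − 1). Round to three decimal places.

1.248

Mean R_i = (7.3 + 11.1 + 14.7 − 7.7 + 3.4) / 5 = 5.7600%
Mean R_m = (6.5 + 7.8 + 8.3 − 7.2 + 5.8) / 5 = 4.2400%
Σ(R_i − R̄_i)(R_m − R̄_m) = 209.0880  ⇒  Cov = 209.0880 / 4 = 52.2720
Σ(R_m − R̄_m)² = 167.5720  ⇒  Var(R_m) = 167.5720 / 4 = 41.8930
β = Cov / Var(R_m) = 52.2720 / 41.8930 = 1.2478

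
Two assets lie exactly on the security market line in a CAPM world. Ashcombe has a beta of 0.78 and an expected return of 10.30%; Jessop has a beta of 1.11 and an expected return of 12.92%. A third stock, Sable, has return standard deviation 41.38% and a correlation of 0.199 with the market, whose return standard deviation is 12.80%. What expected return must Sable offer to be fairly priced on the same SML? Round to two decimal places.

MRP = (12.92% − 10.30%) / (1.11 − 0.78) = 7.9394%
R_f = 10.30% − 0.78 × 7.9394% = 4.1073%
β_Sable = ρ·σ_i/σ_m = 0.199 × 41.38 / 12.80 = 0.6433
E(R_Sable) = R_f + β × MRP = 4.1073% + 0.6433 × 7.9394% = 9.21%

9.21%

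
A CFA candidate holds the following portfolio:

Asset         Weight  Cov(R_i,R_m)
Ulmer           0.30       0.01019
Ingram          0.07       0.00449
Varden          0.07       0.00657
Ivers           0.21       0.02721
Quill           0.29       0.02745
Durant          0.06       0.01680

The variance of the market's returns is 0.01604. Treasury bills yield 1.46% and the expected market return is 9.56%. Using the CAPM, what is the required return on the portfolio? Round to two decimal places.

β_Ulmer = 0.01019 / 0.01604 = 0.6353
β_Ingram = 0.00449 / 0.01604 = 0.2799
β_Varden = 0.00657 / 0.01604 = 0.4096
β_Ivers = 0.02721 / 0.01604 = 1.6964
β_Quill = 0.02745 / 0.01604 = 1.7113
β_Durant = 0.01680 / 0.01604 = 1.0474
β_P = Σ w_i β_i = 0.30×0.6353 + 0.07×0.2799 + 0.07×0.4096 + 0.21×1.6964 + 0.29×1.7113 + 0.06×1.0474 = 1.1542
MRP = 9.56% − 1.46% = 8.10%
E(R_P) = R_f + β_P × MRP = 1.46% + 1.1542 × 8.10% = 10.81%

10.81%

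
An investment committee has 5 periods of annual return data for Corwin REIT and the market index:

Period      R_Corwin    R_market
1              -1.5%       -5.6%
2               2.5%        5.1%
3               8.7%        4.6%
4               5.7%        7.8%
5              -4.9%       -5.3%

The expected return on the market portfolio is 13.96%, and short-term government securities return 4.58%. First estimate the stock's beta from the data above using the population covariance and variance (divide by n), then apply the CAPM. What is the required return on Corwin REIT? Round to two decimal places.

Mean R_i = (-1.5 + 2.5 + 8.7 + 5.7 − 4.9) / 5 = 2.1000%
Mean R_m = (-5.6 + 5.1 + 4.6 + 7.8 − 5.3) / 5 = 1.3200%
Σ(R_i − R̄_i)(R_m − R̄_m) = 117.7400  ⇒  Cov = 117.7400 / 5 = 23.5480
Σ(R_m − R̄_m)² = 158.7480  ⇒  Var(R_m) = 158.7480 / 5 = 31.7496
β = Cov / Var(R_m) = 23.5480 / 31.7496 = 0.7417
MRP = 13.96% − 4.58% = 9.38%
E(R) = R_f + β × MRP = 4.58% + 0.7417 × 9.38% = 11.54%

11.54%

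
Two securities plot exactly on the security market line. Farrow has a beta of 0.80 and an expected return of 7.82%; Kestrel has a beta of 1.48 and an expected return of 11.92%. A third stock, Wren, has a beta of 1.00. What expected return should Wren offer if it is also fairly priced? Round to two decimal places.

9.03%

MRP (SML slope) = (11.92% − 7.82%) / (1.48 − 0.80) = 4.10% / 0.68 = 6.0294%
R_f (intercept) = 7.82% − 0.80 × 6.0294% = 2.9965%
E(R_Wren) = R_f + β × MRP = 2.9965% + 1.00 × 6.0294% = 9.03%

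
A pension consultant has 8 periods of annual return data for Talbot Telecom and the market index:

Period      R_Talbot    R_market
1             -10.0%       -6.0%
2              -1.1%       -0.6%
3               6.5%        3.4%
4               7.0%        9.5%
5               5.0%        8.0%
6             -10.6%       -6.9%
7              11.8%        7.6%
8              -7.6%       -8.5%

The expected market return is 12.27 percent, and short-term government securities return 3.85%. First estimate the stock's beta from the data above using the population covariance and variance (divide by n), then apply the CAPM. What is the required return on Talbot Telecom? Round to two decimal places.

Mean R_i = (-10.0 − 1.1 + 6.5 + 7.0 + 5.0 − 10.6 + 11.8 − 7.6) / 8 = 0.1250%
Mean R_m = (-6.0 − 0.6 + 3.4 + 9.5 + 8.0 − 6.9 + 7.6 − 8.5) / 8 = 0.8125%
Σ(R_i − R̄_i)(R_m − R̄_m) = 415.8675  ⇒  Cov = 415.8675 / 8 = 51.9834
Σ(R_m − R̄_m)² = 374.5088  ⇒  Var(R_m) = 374.5088 / 8 = 46.8136
β = Cov / Var(R_m) = 51.9834 / 46.8136 = 1.1104
MRP = 12.27% − 3.85% = 8.42%
E(R) = R_f + β × MRP = 3.85% + 1.1104 × 8.42% = 13.20%

13.20%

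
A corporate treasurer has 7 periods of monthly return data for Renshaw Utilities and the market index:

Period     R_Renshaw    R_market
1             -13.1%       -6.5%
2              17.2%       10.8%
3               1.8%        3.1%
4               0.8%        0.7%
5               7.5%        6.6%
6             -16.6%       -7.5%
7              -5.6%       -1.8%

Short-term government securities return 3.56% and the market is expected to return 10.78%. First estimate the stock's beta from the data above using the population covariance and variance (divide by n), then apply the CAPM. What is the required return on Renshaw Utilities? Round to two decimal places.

Mean R_i = (-13.1 + 17.2 + 1.8 + 0.8 + 7.5 − 16.6 − 5.6) / 7 = -1.1429%
Mean R_m = (-6.5 + 10.8 + 3.1 + 0.7 + 6.6 − 7.5 − 1.8) / 7 = 0.7714%
Σ(R_i − R̄_i)(R_m − R̄_m) = 467.3014  ⇒  Cov = 467.3014 / 7 = 66.7573
Σ(R_m − R̄_m)² = 267.8743  ⇒  Var(R_m) = 267.8743 / 7 = 38.2678
β = Cov / Var(R_m) = 66.7573 / 38.2678 = 1.7445
MRP = 10.78% − 3.56% = 7.22%
E(R) = R_f + β × MRP = 3.56% + 1.7445 × 7.22% = 16.16%

16.16%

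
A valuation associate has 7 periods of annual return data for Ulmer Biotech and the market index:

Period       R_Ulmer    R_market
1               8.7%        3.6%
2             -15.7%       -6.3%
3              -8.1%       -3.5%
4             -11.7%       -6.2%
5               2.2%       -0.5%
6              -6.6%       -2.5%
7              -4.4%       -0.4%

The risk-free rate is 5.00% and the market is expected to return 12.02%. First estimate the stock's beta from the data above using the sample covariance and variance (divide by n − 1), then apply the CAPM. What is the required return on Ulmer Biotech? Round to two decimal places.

Mean R_i = (8.7 − 15.7 − 8.1 − 11.7 + 2.2 − 6.6 − 4.4) / 7 = -5.0857%
Mean R_m = (3.6 − 6.3 − 3.5 − 6.2 − 0.5 − 2.5 − 0.4) / 7 = -2.2571%
Σ(R_i − R̄_i)(R_m − R̄_m) = 167.9257  ⇒  Cov = 167.9257 / 6 = 27.9876
Σ(R_m − R̄_m)² = 74.3371  ⇒  Var(R_m) = 74.3371 / 6 = 12.3895
β = Cov / Var(R_m) = 27.9876 / 12.3895 = 2.2590
MRP = 12.02% − 5.00% = 7.02%
E(R) = R_f + β × MRP = 5.00% + 2.2590 × 7.02% = 20.86%

20.86%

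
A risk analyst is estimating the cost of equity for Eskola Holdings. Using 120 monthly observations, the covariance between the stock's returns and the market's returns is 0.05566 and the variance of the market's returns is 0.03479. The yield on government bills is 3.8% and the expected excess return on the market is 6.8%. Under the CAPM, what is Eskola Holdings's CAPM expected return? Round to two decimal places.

β = Cov(R_i, R_m) / Var(R_m) = 0.05566 / 0.03479 = 1.5999
E(R) = R_f + β × MRP = 3.8% + 1.5999 × 6.8% = 14.68%

14.68%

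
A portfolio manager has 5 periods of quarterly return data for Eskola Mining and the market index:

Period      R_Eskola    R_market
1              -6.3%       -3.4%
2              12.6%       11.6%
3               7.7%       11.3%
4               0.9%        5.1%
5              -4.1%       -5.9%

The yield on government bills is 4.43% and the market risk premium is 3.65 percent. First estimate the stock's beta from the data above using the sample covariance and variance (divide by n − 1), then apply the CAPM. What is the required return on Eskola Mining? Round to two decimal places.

7.78%

Mean R_i = (-6.3 + 12.6 + 7.7 + 0.9 − 4.1) / 5 = 2.1600%
Mean R_m = (-3.4 + 11.6 + 11.3 + 5.1 − 5.9) / 5 = 3.7400%
Σ(R_i − R̄_i)(R_m − R̄_m) = 242.9780  ⇒  Cov = 242.9780 / 4 = 60.7445
Σ(R_m − R̄_m)² = 264.6920  ⇒  Var(R_m) = 264.6920 / 4 = 66.1730
β = Cov / Var(R_m) = 60.7445 / 66.1730 = 0.9180
E(R) = R_f + β × MRP = 4.43% + 0.9180 × 3.65% = 7.78%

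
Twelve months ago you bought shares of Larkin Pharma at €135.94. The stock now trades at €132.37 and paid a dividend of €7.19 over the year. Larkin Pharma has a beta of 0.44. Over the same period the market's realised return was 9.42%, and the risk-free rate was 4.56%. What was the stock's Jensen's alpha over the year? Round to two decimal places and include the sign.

-4.04%

Realised HPR = (P1 + D1 − P0) / P0 = (132.37 + 7.19 − 135.94) / 135.94 = 3.62 / 135.94 = 2.6629%
MRP = 9.42% − 4.56% = 4.86%
CAPM required = R_f + β·MRP = 4.56% + 0.44 × 4.86% = 6.6984%
α = realised − required = 2.6629% − 6.6984% = -4.04%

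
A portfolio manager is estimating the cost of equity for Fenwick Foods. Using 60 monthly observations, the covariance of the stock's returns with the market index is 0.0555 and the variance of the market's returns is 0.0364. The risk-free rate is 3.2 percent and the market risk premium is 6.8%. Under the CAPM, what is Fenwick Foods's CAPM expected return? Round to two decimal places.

13.57%

β = Cov(R_i, R_m) / Var(R_m) = 0.0555 / 0.0364 = 1.5247
E(R) = R_f + β × MRP = 3.2% + 1.5247 × 6.8% = 13.57%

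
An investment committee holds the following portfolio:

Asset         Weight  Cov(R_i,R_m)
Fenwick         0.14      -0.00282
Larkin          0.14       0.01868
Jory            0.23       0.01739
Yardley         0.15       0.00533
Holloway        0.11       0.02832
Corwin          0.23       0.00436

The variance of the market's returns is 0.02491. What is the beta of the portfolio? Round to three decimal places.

0.447

β_Fenwick = -0.00282 / 0.02491 = -0.1132
β_Larkin = 0.01868 / 0.02491 = 0.7499
β_Jory = 0.01739 / 0.02491 = 0.6981
β_Yardley = 0.00533 / 0.02491 = 0.2140
β_Holloway = 0.02832 / 0.02491 = 1.1369
β_Corwin = 0.00436 / 0.02491 = 0.1750
β_P = Σ w_i β_i = 0.14×-0.1132 + 0.14×0.7499 + 0.23×0.6981 + 0.15×0.2140 + 0.11×1.1369 + 0.23×0.1750 = 0.4471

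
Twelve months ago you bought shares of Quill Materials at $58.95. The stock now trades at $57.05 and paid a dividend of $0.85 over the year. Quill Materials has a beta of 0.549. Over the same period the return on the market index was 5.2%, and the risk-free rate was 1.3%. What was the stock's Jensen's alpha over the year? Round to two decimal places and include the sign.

Realised HPR = (P1 + D1 − P0) / P0 = (57.05 + 0.85 − 58.95) / 58.95 = -1.05 / 58.95 = -1.7812%
MRP = 5.2% − 1.3% = 3.90%
CAPM required = R_f + β·MRP = 1.3% + 0.549 × 3.9% = 3.4411%
α = realised − required = -1.7812% − 3.4411% = -5.22%

-5.22%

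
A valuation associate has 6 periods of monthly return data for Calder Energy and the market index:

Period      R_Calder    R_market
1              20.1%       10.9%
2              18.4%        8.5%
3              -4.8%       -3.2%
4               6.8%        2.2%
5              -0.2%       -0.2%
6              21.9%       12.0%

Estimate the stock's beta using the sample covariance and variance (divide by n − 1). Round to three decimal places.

Mean R_i = (20.1 + 18.4 − 4.8 + 6.8 − 0.2 + 21.9) / 6 = 10.3667%
Mean R_m = (10.9 + 8.5 − 3.2 + 2.2 − 0.2 + 12.0) / 6 = 5.0333%
Σ(R_i − R̄_i)(R_m − R̄_m) = 355.5767  ⇒  Cov = 355.5767 / 5 = 71.1153
Σ(R_m − R̄_m)² = 198.1733  ⇒  Var(R_m) = 198.1733 / 5 = 39.6347
β = Cov / Var(R_m) = 71.1153 / 39.6347 = 1.7943

1.794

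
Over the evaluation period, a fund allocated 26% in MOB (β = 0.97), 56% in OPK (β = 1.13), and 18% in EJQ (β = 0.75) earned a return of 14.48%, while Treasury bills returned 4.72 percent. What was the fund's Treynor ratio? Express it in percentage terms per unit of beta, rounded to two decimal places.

9.57%

β_P = 0.26×0.97 + 0.56×1.13 + 0.18×0.75 = 1.0200
Treynor = (R_P − R_f) / β_P = (14.48% − 4.72%) / 1.0200 = 9.76% / 1.0200 = 9.57%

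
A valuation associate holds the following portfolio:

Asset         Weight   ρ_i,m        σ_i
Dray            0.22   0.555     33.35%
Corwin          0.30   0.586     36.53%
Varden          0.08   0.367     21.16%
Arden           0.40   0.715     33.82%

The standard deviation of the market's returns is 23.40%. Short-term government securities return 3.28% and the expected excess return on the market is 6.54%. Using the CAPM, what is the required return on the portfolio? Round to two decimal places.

9.09%

β_Dray = 0.555 × 33.35% / 23.40% = 0.7910
β_Corwin = 0.586 × 36.53% / 23.40% = 0.9148
β_Varden = 0.367 × 21.16% / 23.40% = 0.3319
β_Arden = 0.715 × 33.82% / 23.40% = 1.0334
β_P = Σ w_i β_i = 0.22×0.7910 + 0.30×0.9148 + 0.08×0.3319 + 0.40×1.0334 = 0.8884
E(R_P) = R_f + β_P × MRP = 3.28% + 0.8884 × 6.54% = 9.09%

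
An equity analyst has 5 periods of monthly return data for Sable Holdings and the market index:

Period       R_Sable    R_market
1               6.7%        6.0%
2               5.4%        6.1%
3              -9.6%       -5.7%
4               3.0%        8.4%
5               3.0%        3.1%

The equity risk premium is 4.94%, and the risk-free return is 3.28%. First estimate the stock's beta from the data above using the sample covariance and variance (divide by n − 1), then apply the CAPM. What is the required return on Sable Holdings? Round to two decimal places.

8.63%

Mean R_i = (6.7 + 5.4 − 9.6 + 3.0 + 3.0) / 5 = 1.7000%
Mean R_m = (6.0 + 6.1 − 5.7 + 8.4 + 3.1) / 5 = 3.5800%
Σ(R_i − R̄_i)(R_m − R̄_m) = 131.9300  ⇒  Cov = 131.9300 / 4 = 32.9825
Σ(R_m − R̄_m)² = 121.7880  ⇒  Var(R_m) = 121.7880 / 4 = 30.4470
β = Cov / Var(R_m) = 32.9825 / 30.4470 = 1.0833
E(R) = R_f + β × MRP = 3.28% + 1.0833 × 4.94% = 8.63%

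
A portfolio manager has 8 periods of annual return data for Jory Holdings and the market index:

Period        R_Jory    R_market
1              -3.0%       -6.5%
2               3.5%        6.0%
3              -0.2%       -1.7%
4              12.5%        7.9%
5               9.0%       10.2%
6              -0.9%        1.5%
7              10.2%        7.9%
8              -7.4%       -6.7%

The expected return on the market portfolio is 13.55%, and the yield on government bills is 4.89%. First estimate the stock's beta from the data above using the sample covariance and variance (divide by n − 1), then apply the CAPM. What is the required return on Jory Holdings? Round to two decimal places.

Mean R_i = (-3.0 + 3.5 − 0.2 + 12.5 + 9.0 − 0.9 + 10.2 − 7.4) / 8 = 2.9625%
Mean R_m = (-6.5 + 6.0 − 1.7 + 7.9 + 10.2 + 1.5 + 7.9 − 6.7) / 8 = 2.3250%
Σ(R_i − R̄_i)(R_m − R̄_m) = 305.0975  ⇒  Cov = 305.0975 / 7 = 43.5854
Σ(R_m − R̄_m)² = 313.8950  ⇒  Var(R_m) = 313.8950 / 7 = 44.8421
β = Cov / Var(R_m) = 43.5854 / 44.8421 = 0.9720
MRP = 13.55% − 4.89% = 8.66%
E(R) = R_f + β × MRP = 4.89% + 0.9720 × 8.66% = 13.31%

13.31%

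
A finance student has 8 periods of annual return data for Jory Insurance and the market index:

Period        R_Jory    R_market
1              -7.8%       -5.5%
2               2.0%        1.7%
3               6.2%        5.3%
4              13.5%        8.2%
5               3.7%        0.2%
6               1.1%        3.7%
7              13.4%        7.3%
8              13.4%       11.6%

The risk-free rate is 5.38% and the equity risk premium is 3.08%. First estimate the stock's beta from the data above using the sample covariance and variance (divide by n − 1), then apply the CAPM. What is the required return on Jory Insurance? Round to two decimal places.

9.47%

Mean R_i = (-7.8 + 2.0 + 6.2 + 13.5 + 3.7 + 1.1 + 13.4 + 13.4) / 8 = 5.6875%
Mean R_m = (-5.5 + 1.7 + 5.3 + 8.2 + 0.2 + 3.7 + 7.3 + 11.6) / 8 = 4.0625%
Σ(R_i − R̄_i)(R_m − R̄_m) = 263.0863  ⇒  Cov = 263.0863 / 7 = 37.5838
Σ(R_m − R̄_m)² = 198.0188  ⇒  Var(R_m) = 198.0188 / 7 = 28.2884
β = Cov / Var(R_m) = 37.5838 / 28.2884 = 1.3286
E(R) = R_f + β × MRP = 5.38% + 1.3286 × 3.08% = 9.47%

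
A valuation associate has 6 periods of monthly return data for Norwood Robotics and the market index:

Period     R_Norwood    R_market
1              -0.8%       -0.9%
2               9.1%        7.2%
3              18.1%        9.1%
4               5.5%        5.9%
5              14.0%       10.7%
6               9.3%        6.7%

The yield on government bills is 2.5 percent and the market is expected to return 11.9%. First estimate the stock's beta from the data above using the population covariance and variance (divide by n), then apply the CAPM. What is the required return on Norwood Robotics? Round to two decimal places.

Mean R_i = (-0.8 + 9.1 + 18.1 + 5.5 + 14.0 + 9.3) / 6 = 9.2000%
Mean R_m = (-0.9 + 7.2 + 9.1 + 5.9 + 10.7 + 6.7) / 6 = 6.4500%
Σ(R_i − R̄_i)(R_m − R̄_m) = 119.4700  ⇒  Cov = 119.4700 / 6 = 19.9117
Σ(R_m − R̄_m)² = 80.0350  ⇒  Var(R_m) = 80.0350 / 6 = 13.3392
β = Cov / Var(R_m) = 19.9117 / 13.3392 = 1.4927
MRP = 11.9% − 2.5% = 9.40%
E(R) = R_f + β × MRP = 2.5% + 1.4927 × 9.4% = 16.53%

16.53%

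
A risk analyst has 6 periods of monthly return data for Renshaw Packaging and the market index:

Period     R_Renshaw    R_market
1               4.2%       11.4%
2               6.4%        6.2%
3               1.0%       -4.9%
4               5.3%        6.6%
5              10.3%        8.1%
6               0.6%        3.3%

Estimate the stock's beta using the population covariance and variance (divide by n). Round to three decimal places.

Mean R_i = (4.2 + 6.4 + 1.0 + 5.3 + 10.3 + 0.6) / 6 = 4.6333%
Mean R_m = (11.4 + 6.2 − 4.9 + 6.6 + 8.1 + 3.3) / 6 = 5.1167%
Σ(R_i − R̄_i)(R_m − R̄_m) = 60.8067  ⇒  Cov = 60.8067 / 6 = 10.1345
Σ(R_m − R̄_m)² = 155.3883  ⇒  Var(R_m) = 155.3883 / 6 = 25.8981
β = Cov / Var(R_m) = 10.1345 / 25.8981 = 0.3913

0.391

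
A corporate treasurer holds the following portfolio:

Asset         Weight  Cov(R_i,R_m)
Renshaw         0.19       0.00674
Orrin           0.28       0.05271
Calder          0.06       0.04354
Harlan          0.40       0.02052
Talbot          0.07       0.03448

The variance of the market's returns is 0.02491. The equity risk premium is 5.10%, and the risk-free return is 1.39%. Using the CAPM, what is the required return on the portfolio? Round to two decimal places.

β_Renshaw = 0.00674 / 0.02491 = 0.2706
β_Orrin = 0.05271 / 0.02491 = 2.1160
β_Calder = 0.04354 / 0.02491 = 1.7479
β_Harlan = 0.02052 / 0.02491 = 0.8238
β_Talbot = 0.03448 / 0.02491 = 1.3842
β_P = Σ w_i β_i = 0.19×0.2706 + 0.28×2.1160 + 0.06×1.7479 + 0.40×0.8238 + 0.07×1.3842 = 1.1752
E(R_P) = R_f + β_P × MRP = 1.39% + 1.1752 × 5.10% = 7.38%

7.38%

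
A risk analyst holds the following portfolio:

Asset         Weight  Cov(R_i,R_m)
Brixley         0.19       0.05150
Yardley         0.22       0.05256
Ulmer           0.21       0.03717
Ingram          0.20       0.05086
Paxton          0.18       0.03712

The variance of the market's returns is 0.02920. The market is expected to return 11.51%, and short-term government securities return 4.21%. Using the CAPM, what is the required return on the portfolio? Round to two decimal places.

β_Brixley = 0.05150 / 0.02920 = 1.7637
β_Yardley = 0.05256 / 0.02920 = 1.8000
β_Ulmer = 0.03717 / 0.02920 = 1.2729
β_Ingram = 0.05086 / 0.02920 = 1.7418
β_Paxton = 0.03712 / 0.02920 = 1.2712
β_P = Σ w_i β_i = 0.19×1.7637 + 0.22×1.8000 + 0.21×1.2729 + 0.20×1.7418 + 0.18×1.2712 = 1.5756
MRP = 11.51% − 4.21% = 7.30%
E(R_P) = R_f + β_P × MRP = 4.21% + 1.5756 × 7.30% = 15.71%

15.71%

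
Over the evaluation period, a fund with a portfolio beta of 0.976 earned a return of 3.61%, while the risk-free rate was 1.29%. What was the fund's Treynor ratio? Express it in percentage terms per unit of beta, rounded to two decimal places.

Treynor = (R_P − R_f) / β_P = (3.61% − 1.29%) / 0.9760 = 2.32% / 0.9760 = 2.38%

2.38%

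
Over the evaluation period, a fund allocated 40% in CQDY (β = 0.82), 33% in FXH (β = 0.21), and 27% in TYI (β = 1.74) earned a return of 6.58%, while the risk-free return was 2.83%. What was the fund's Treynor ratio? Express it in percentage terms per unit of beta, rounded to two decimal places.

4.32%

β_P = 0.40×0.82 + 0.33×0.21 + 0.27×1.74 = 0.8671
Treynor = (R_P − R_f) / β_P = (6.58% − 2.83%) / 0.8671 = 3.75% / 0.8671 = 4.32%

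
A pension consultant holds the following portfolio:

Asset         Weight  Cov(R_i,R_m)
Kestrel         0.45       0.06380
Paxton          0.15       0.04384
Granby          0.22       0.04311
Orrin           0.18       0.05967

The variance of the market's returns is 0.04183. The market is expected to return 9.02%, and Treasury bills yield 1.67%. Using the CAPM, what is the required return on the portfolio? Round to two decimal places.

11.42%

β_Kestrel = 0.06380 / 0.04183 = 1.5252
β_Paxton = 0.04384 / 0.04183 = 1.0481
β_Granby = 0.04311 / 0.04183 = 1.0306
β_Orrin = 0.05967 / 0.04183 = 1.4265
β_P = Σ w_i β_i = 0.45×1.5252 + 0.15×1.0481 + 0.22×1.0306 + 0.18×1.4265 = 1.3271
MRP = 9.02% − 1.67% = 7.35%
E(R_P) = R_f + β_P × MRP = 1.67% + 1.3271 × 7.35% = 11.42%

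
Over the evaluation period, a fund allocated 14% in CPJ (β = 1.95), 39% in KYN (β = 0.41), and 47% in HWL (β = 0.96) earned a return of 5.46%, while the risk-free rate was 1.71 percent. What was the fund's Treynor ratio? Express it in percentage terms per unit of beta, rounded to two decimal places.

4.24%

β_P = 0.14×1.95 + 0.39×0.41 + 0.47×0.96 = 0.8841
Treynor = (R_P − R_f) / β_P = (5.46% − 1.71%) / 0.8841 = 3.75% / 0.8841 = 4.24%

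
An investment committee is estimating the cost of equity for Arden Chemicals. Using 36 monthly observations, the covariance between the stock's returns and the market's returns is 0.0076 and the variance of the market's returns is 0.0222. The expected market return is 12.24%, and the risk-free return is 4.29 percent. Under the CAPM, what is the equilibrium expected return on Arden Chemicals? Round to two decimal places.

β = Cov(R_i, R_m) / Var(R_m) = 0.0076 / 0.0222 = 0.3423
MRP = 12.24% − 4.29% = 7.95%
E(R) = R_f + β × MRP = 4.29% + 0.3423 × 7.95% = 7.01%

7.01%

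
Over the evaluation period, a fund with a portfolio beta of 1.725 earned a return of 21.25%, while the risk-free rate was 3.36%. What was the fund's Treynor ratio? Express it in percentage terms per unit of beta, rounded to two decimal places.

10.37%

Treynor = (R_P − R_f) / β_P = (21.25% − 3.36%) / 1.7250 = 17.89% / 1.7250 = 10.37%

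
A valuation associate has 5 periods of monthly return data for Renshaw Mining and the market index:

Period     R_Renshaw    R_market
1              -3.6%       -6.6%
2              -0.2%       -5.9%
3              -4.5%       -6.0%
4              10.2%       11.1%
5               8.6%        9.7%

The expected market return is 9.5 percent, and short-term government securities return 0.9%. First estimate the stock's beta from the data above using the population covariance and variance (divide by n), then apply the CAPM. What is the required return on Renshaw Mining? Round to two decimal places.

Mean R_i = (-3.6 − 0.2 − 4.5 + 10.2 + 8.6) / 5 = 2.1000%
Mean R_m = (-6.6 − 5.9 − 6.0 + 11.1 + 9.7) / 5 = 0.4600%
Σ(R_i − R̄_i)(R_m − R̄_m) = 243.7500  ⇒  Cov = 243.7500 / 5 = 48.7500
Σ(R_m − R̄_m)² = 330.6120  ⇒  Var(R_m) = 330.6120 / 5 = 66.1224
β = Cov / Var(R_m) = 48.7500 / 66.1224 = 0.7373
MRP = 9.5% − 0.9% = 8.60%
E(R) = R_f + β × MRP = 0.9% + 0.7373 × 8.6% = 7.24%

7.24%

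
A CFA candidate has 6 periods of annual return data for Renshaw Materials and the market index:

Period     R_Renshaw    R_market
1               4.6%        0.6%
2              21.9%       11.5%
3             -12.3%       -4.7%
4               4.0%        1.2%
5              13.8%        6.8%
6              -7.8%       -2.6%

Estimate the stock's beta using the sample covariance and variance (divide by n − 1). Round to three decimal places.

Mean R_i = (4.6 + 21.9 − 12.3 + 4.0 + 13.8 − 7.8) / 6 = 4.0333%
Mean R_m = (0.6 + 11.5 − 4.7 + 1.2 + 6.8 − 2.6) / 6 = 2.1333%
Σ(R_i − R̄_i)(R_m − R̄_m) = 379.7133  ⇒  Cov = 379.7133 / 5 = 75.9427
Σ(R_m − R̄_m)² = 181.8333  ⇒  Var(R_m) = 181.8333 / 5 = 36.3667
β = Cov / Var(R_m) = 75.9427 / 36.3667 = 2.0882

2.088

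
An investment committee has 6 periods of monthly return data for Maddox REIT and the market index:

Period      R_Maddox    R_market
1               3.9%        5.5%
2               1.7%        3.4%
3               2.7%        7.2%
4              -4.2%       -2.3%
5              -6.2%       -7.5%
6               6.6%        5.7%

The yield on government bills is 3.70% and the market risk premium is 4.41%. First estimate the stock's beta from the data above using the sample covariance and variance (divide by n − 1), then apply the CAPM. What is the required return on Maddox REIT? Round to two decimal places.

Mean R_i = (3.9 + 1.7 + 2.7 − 4.2 − 6.2 + 6.6) / 6 = 0.7500%
Mean R_m = (5.5 + 3.4 + 7.2 − 2.3 − 7.5 + 5.7) / 6 = 2.0000%
Σ(R_i − R̄_i)(R_m − R̄_m) = 131.4500  ⇒  Cov = 131.4500 / 5 = 26.2900
Σ(R_m − R̄_m)² = 163.6800  ⇒  Var(R_m) = 163.6800 / 5 = 32.7360
β = Cov / Var(R_m) = 26.2900 / 32.7360 = 0.8031
E(R) = R_f + β × MRP = 3.70% + 0.8031 × 4.41% = 7.24%

7.24%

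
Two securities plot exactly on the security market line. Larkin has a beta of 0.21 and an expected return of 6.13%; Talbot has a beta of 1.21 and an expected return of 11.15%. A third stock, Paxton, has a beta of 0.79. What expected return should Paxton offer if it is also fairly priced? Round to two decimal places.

9.04%

MRP (SML slope) = (11.15% − 6.13%) / (1.21 − 0.21) = 5.02% / 1.00 = 5.0200%
R_f (intercept) = 6.13% − 0.21 × 5.0200% = 5.0758%
E(R_Paxton) = R_f + β × MRP = 5.0758% + 0.79 × 5.0200% = 9.04%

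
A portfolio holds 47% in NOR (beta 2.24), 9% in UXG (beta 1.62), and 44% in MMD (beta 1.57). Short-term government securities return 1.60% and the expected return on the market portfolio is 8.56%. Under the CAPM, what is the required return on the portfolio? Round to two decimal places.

β_P = Σ w_i β_i = 0.47×2.24 + 0.09×1.62 + 0.44×1.57 = 1.8894
MRP = 8.56% − 1.60% = 6.96%
E(R_P) = R_f + β_P × MRP = 1.60% + 1.8894 × 6.96% = 14.75%

14.75%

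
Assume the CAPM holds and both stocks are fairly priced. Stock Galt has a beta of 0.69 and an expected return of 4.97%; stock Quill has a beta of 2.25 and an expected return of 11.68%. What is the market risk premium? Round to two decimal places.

4.30%

Both satisfy E(R) = R_f + β·MRP, so the slope of the SML is
MRP = (11.68% − 4.97%) / (2.25 − 0.69) = 6.71% / 1.56 = 4.3013%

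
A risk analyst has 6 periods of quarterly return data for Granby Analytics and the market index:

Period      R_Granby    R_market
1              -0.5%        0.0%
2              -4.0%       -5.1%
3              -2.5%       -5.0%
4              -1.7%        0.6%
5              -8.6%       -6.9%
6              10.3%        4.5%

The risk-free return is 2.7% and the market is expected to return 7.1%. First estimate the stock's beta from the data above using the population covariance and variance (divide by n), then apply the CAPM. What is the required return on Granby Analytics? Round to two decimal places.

8.39%

Mean R_i = (-0.5 − 4.0 − 2.5 − 1.7 − 8.6 + 10.3) / 6 = -1.1667%
Mean R_m = (0.0 − 5.1 − 5.0 + 0.6 − 6.9 + 4.5) / 6 = -1.9833%
Σ(R_i − R̄_i)(R_m − R̄_m) = 123.6867  ⇒  Cov = 123.6867 / 6 = 20.6145
Σ(R_m − R̄_m)² = 95.6283  ⇒  Var(R_m) = 95.6283 / 6 = 15.9381
β = Cov / Var(R_m) = 20.6145 / 15.9381 = 1.2934
MRP = 7.1% − 2.7% = 4.40%
E(R) = R_f + β × MRP = 2.7% + 1.2934 × 4.4% = 8.39%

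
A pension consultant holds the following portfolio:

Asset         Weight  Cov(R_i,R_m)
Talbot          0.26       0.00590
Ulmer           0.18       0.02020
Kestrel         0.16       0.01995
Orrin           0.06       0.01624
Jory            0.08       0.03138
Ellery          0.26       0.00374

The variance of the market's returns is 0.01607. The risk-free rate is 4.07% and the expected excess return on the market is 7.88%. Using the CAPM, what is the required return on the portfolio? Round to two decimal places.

10.36%

β_Talbot = 0.00590 / 0.01607 = 0.3671
β_Ulmer = 0.02020 / 0.01607 = 1.2570
β_Kestrel = 0.01995 / 0.01607 = 1.2414
β_Orrin = 0.01624 / 0.01607 = 1.0106
β_Jory = 0.03138 / 0.01607 = 1.9527
β_Ellery = 0.00374 / 0.01607 = 0.2327
β_P = Σ w_i β_i = 0.26×0.3671 + 0.18×1.2570 + 0.16×1.2414 + 0.06×1.0106 + 0.08×1.9527 + 0.26×0.2327 = 0.7977
E(R_P) = R_f + β_P × MRP = 4.07% + 0.7977 × 7.88% = 10.36%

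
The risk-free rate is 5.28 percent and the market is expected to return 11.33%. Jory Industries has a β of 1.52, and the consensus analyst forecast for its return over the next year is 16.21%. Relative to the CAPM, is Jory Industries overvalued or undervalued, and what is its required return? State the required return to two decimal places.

MRP = 11.33% − 5.28% = 6.05%
Required return = R_f + β·MRP = 5.28% + 1.52 × 6.05% = 14.48%
Forecast 16.21% > required 14.48% → the stock plots above the SML → undervalued.

Undervalued; required return 14.48%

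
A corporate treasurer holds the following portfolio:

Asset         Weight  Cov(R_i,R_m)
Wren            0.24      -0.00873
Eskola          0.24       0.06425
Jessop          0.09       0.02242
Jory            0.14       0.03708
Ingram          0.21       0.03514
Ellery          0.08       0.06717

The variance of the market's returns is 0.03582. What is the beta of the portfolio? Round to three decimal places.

β_Wren = -0.00873 / 0.03582 = -0.2437
β_Eskola = 0.06425 / 0.03582 = 1.7937
β_Jessop = 0.02242 / 0.03582 = 0.6259
β_Jory = 0.03708 / 0.03582 = 1.0352
β_Ingram = 0.03514 / 0.03582 = 0.9810
β_Ellery = 0.06717 / 0.03582 = 1.8752
β_P = Σ w_i β_i = 0.24×-0.2437 + 0.24×1.7937 + 0.09×0.6259 + 0.14×1.0352 + 0.21×0.9810 + 0.08×1.8752 = 0.9293

0.929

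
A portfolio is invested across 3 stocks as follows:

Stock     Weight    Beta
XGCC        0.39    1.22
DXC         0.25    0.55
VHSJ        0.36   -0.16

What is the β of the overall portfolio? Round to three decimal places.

β_P = Σ w_i β_i = 0.39×1.22 + 0.25×0.55 + 0.36×-0.16 = 0.5557

0.556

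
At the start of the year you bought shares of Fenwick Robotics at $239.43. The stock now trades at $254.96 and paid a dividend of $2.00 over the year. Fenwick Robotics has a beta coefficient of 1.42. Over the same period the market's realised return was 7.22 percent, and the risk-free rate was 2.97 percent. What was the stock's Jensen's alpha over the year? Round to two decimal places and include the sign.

-1.68%

Realised HPR = (P1 + D1 − P0) / P0 = (254.96 + 2.00 − 239.43) / 239.43 = 17.53 / 239.43 = 7.3216%
MRP = 7.22% − 2.97% = 4.25%
CAPM required = R_f + β·MRP = 2.97% + 1.42 × 4.25% = 9.0050%
α = realised − required = 7.3216% − 9.0050% = -1.68%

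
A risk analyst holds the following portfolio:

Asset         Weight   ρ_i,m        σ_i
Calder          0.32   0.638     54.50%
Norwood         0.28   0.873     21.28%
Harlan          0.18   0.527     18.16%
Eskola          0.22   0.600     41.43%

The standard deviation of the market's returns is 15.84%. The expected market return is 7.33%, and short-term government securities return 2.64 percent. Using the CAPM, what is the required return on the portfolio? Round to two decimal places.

β_Calder = 0.638 × 54.50% / 15.84% = 2.1951
β_Norwood = 0.873 × 21.28% / 15.84% = 1.1728
β_Harlan = 0.527 × 18.16% / 15.84% = 0.6042
β_Eskola = 0.600 × 41.43% / 15.84% = 1.5693
β_P = Σ w_i β_i = 0.32×2.1951 + 0.28×1.1728 + 0.18×0.6042 + 0.22×1.5693 = 1.4848
MRP = 7.33% − 2.64% = 4.69%
E(R_P) = R_f + β_P × MRP = 2.64% + 1.4848 × 4.69% = 9.60%

9.60%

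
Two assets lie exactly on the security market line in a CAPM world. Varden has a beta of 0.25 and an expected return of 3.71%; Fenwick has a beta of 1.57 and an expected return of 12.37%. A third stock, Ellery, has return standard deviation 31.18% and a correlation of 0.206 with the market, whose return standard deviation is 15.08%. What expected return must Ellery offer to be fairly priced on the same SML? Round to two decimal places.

4.86%

MRP = (12.37% − 3.71%) / (1.57 − 0.25) = 6.5606%
R_f = 3.71% − 0.25 × 6.5606% = 2.0699%
β_Ellery = ρ·σ_i/σ_m = 0.206 × 31.18 / 15.08 = 0.4259
E(R_Ellery) = R_f + β × MRP = 2.0699% + 0.4259 × 6.5606% = 4.86%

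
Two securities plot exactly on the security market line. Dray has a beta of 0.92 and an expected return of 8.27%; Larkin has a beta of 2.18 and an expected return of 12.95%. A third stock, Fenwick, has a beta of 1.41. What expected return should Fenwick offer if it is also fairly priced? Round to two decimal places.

MRP (SML slope) = (12.95% − 8.27%) / (2.18 − 0.92) = 4.68% / 1.26 = 3.7143%
R_f (intercept) = 8.27% − 0.92 × 3.7143% = 4.8528%
E(R_Fenwick) = R_f + β × MRP = 4.8528% + 1.41 × 3.7143% = 10.09%

10.09%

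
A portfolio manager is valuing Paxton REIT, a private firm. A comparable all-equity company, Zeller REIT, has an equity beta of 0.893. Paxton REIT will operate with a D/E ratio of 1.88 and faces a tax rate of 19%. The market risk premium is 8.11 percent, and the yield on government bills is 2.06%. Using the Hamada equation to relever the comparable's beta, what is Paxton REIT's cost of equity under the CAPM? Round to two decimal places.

β_L = β_U × [1 + (1 − t)(D/E)] = 0.893 × [1 + (1 − 0.19) × 1.88]
    = 0.893 × [1 + 0.81 × 1.88] = 0.893 × 2.5228 = 2.2529
E(R) = R_f + β_L × MRP = 2.06% + 2.2529 × 8.11% = 20.33%

20.33%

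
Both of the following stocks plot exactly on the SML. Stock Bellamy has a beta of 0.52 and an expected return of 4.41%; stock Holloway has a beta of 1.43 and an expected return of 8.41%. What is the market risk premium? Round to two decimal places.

Both satisfy E(R) = R_f + β·MRP, so the slope of the SML is
MRP = (8.41% − 4.41%) / (1.43 − 0.52) = 4.00% / 0.91 = 4.3956%

4.40%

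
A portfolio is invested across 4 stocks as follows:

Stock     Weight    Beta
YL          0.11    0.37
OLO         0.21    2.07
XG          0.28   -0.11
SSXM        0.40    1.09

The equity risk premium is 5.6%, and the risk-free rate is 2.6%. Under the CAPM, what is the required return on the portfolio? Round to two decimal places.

β_P = Σ w_i β_i = 0.11×0.37 + 0.21×2.07 + 0.28×-0.11 + 0.40×1.09 = 0.8806
E(R_P) = R_f + β_P × MRP = 2.6% + 0.8806 × 5.6% = 7.53%

7.53%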